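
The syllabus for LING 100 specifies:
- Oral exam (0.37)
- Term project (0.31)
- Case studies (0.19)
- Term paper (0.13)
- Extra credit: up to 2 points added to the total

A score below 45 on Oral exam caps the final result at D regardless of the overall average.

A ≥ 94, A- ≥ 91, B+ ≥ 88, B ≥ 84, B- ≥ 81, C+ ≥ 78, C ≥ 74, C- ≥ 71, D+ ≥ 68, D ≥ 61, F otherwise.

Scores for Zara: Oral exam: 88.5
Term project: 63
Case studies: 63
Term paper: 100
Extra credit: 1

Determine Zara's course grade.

Oral exam score 88.5 ≥ 45: minimum met.
Weighted total:
  Oral exam 88.5 × 0.37 = 32.745
  Term project 63 × 0.31 = 19.53
  Case studies 63 × 0.19 = 11.97
  Term paper 100 × 0.13 = 13
Sum = 77.245
Extra credit: 77.245 + 1 = 78.245
78.245 is ≥ 78 and < 81 → C+

C+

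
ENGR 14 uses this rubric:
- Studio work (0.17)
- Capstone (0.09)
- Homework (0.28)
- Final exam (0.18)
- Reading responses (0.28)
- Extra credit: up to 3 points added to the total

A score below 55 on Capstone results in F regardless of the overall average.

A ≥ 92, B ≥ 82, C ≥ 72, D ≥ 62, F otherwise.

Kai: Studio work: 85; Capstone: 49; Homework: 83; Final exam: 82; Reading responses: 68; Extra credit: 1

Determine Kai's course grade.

F

Capstone score 49 < 55: minimum not met.
Weighted total:
  Studio work 85 × 0.17 = 14.45
  Capstone 49 × 0.09 = 4.41
  Homework 83 × 0.28 = 23.24
  Final exam 82 × 0.18 = 14.76
  Reading responses 68 × 0.28 = 19.04
Sum = 75.9
Extra credit: 75.9 + 1 = 76.9
Because the Capstone minimum was not met, the result is F.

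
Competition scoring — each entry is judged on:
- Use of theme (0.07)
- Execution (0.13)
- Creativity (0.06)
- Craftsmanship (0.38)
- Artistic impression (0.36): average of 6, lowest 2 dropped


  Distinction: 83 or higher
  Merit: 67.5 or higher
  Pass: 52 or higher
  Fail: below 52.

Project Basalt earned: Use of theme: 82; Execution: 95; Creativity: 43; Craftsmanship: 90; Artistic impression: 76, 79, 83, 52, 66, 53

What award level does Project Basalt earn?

Merit

Artistic impression: drop 52, 53 → average of remaining 4 = 304/4 = 76
Weighted total:
  Use of theme 82 × 0.07 = 5.74
  Execution 95 × 0.13 = 12.35
  Creativity 43 × 0.06 = 2.58
  Craftsmanship 90 × 0.38 = 34.2
  Artistic impression 76 × 0.36 = 27.36
Sum = 82.23
82.23 is ≥ 67.5 and < 83 → Merit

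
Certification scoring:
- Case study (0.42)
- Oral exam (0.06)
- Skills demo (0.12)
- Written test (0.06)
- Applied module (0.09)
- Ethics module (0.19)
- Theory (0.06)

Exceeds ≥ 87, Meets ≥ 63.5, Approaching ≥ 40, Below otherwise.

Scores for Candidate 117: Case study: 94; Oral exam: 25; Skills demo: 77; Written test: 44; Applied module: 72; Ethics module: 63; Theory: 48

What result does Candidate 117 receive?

Meets

Weighted total:
  Case study 94 × 0.42 = 39.48
  Oral exam 25 × 0.06 = 1.5
  Skills demo 77 × 0.12 = 9.24
  Written test 44 × 0.06 = 2.64
  Applied module 72 × 0.09 = 6.48
  Ethics module 63 × 0.19 = 11.97
  Theory 48 × 0.06 = 2.88
Sum = 74.19
74.19 is ≥ 63.5 and < 87 → Meets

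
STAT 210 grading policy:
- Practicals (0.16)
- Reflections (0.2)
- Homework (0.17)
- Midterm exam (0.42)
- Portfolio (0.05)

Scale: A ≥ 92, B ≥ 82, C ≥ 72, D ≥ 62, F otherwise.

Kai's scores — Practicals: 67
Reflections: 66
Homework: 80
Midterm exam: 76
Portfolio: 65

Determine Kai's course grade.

Weighted total:
  Practicals 67 × 0.16 = 10.72
  Reflections 66 × 0.2 = 13.2
  Homework 80 × 0.17 = 13.6
  Midterm exam 76 × 0.42 = 31.92
  Portfolio 65 × 0.05 = 3.25
Sum = 72.69
72.69 is ≥ 72 and < 82 → C

C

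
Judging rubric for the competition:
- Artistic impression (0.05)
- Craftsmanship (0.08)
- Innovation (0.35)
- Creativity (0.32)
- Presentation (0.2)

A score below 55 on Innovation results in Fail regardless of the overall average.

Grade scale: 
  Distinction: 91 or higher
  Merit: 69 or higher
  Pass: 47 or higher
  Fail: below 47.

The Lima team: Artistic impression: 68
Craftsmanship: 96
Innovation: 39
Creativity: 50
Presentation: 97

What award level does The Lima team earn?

Fail

Innovation score 39 < 55: minimum not met.
Weighted total:
  Artistic impression 68 × 0.05 = 3.4
  Craftsmanship 96 × 0.08 = 7.68
  Innovation 39 × 0.35 = 13.65
  Creativity 50 × 0.32 = 16
  Presentation 97 × 0.2 = 19.4
Sum = 60.13
Because the Innovation minimum was not met, the result is Fail.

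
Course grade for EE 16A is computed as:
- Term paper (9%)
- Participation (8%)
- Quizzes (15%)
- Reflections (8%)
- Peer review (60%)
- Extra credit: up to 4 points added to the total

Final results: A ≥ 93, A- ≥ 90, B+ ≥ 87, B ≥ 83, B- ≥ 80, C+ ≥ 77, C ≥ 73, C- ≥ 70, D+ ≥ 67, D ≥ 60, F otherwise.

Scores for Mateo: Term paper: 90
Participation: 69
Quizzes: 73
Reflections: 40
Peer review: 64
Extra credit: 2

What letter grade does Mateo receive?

Weighted total:
  Term paper 90 × 0.09 = 8.1
  Participation 69 × 0.08 = 5.52
  Quizzes 73 × 0.15 = 10.95
  Reflections 40 × 0.08 = 3.2
  Peer review 64 × 0.6 = 38.4
Sum = 66.17
Extra credit: 66.17 + 2 = 68.17
68.17 is ≥ 67 and < 70 → D+

D+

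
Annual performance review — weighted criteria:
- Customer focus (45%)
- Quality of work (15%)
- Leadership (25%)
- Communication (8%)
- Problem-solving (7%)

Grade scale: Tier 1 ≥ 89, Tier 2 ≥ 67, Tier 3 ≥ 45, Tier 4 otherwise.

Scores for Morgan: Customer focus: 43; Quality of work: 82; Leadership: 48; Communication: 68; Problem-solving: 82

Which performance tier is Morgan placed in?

Tier 3

Weighted total:
  Customer focus 43 × 0.45 = 19.35
  Quality of work 82 × 0.15 = 12.3
  Leadership 48 × 0.25 = 12
  Communication 68 × 0.08 = 5.44
  Problem-solving 82 × 0.07 = 5.74
Sum = 54.83
54.83 is ≥ 45 and < 67 → Tier 3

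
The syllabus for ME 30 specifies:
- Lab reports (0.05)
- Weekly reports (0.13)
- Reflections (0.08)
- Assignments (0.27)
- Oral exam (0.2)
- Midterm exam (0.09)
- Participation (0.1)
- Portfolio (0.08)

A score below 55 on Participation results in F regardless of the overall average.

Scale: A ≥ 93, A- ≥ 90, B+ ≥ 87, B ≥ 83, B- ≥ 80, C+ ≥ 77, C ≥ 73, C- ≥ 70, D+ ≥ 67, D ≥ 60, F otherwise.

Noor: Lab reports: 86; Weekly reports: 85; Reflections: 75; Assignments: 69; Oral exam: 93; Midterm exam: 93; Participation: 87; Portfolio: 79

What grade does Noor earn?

Participation score 87 ≥ 55: minimum met.
Weighted total:
  Lab reports 86 × 0.05 = 4.3
  Weekly reports 85 × 0.13 = 11.05
  Reflections 75 × 0.08 = 6
  Assignments 69 × 0.27 = 18.63
  Oral exam 93 × 0.2 = 18.6
  Midterm exam 93 × 0.09 = 8.37
  Participation 87 × 0.1 = 8.7
  Portfolio 79 × 0.08 = 6.32
Sum = 81.97
81.97 is ≥ 80 and < 83 → B-

B-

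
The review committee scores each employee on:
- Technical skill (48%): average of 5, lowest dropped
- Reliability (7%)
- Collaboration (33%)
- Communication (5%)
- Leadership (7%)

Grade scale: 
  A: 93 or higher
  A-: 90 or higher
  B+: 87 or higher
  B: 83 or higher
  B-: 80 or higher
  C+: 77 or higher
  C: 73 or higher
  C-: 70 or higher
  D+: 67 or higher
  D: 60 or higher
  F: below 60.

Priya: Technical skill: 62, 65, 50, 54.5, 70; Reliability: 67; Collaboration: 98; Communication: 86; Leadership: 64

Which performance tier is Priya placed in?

C

Technical skill: drop 50 → average of remaining 4 = 251.5/4 = 62.875
Weighted total:
  Technical skill 62.875 × 0.48 = 30.18
  Reliability 67 × 0.07 = 4.69
  Collaboration 98 × 0.33 = 32.34
  Communication 86 × 0.05 = 4.3
  Leadership 64 × 0.07 = 4.48
Sum = 75.99
75.99 is ≥ 73 and < 77 → C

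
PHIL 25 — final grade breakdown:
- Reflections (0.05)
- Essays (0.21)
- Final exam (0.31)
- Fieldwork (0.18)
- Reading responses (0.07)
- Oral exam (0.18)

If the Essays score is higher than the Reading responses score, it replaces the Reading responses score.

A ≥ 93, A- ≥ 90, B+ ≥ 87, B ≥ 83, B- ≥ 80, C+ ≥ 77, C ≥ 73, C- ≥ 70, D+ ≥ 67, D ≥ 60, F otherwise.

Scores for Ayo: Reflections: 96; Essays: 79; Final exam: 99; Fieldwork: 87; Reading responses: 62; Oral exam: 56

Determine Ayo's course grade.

Essays (79) > Reading responses (62), so Reading responses counts as 79.
Weighted total:
  Reflections 96 × 0.05 = 4.8
  Essays 79 × 0.21 = 16.59
  Final exam 99 × 0.31 = 30.69
  Fieldwork 87 × 0.18 = 15.66
  Reading responses 79 × 0.07 = 5.53
  Oral exam 56 × 0.18 = 10.08
Sum = 83.35
83.35 is ≥ 83 and < 87 → B

B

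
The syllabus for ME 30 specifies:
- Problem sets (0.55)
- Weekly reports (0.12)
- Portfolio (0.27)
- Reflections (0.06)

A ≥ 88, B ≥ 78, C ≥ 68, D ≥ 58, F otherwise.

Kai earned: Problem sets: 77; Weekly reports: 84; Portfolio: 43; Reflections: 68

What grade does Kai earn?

Weighted total:
  Problem sets 77 × 0.55 = 42.35
  Weekly reports 84 × 0.12 = 10.08
  Portfolio 43 × 0.27 = 11.61
  Reflections 68 × 0.06 = 4.08
Sum = 68.12
68.12 is ≥ 68 and < 78 → C

C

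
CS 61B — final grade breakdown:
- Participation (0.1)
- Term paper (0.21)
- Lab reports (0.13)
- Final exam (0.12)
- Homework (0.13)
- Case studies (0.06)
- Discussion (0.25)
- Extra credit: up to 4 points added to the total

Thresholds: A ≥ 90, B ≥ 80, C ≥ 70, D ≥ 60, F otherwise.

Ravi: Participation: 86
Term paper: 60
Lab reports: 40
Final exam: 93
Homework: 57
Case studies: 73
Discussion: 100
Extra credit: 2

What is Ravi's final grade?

C

Weighted total:
  Participation 86 × 0.1 = 8.6
  Term paper 60 × 0.21 = 12.6
  Lab reports 40 × 0.13 = 5.2
  Final exam 93 × 0.12 = 11.16
  Homework 57 × 0.13 = 7.41
  Case studies 73 × 0.06 = 4.38
  Discussion 100 × 0.25 = 25
Sum = 74.35
Extra credit: 74.35 + 2 = 76.35
76.35 is ≥ 70 and < 80 → C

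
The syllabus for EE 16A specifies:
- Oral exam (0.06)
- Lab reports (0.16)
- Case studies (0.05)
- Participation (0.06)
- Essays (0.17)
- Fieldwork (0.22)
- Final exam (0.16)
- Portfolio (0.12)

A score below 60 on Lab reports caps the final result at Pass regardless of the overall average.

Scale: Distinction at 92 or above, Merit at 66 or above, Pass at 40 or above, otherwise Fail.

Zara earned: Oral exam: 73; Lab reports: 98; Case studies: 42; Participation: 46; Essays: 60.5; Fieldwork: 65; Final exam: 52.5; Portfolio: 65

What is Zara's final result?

Pass

Lab reports score 98 ≥ 60: minimum met.
Weighted total:
  Oral exam 73 × 0.06 = 4.38
  Lab reports 98 × 0.16 = 15.68
  Case studies 42 × 0.05 = 2.1
  Participation 46 × 0.06 = 2.76
  Essays 60.5 × 0.17 = 10.285
  Fieldwork 65 × 0.22 = 14.3
  Final exam 52.5 × 0.16 = 8.4
  Portfolio 65 × 0.12 = 7.8
Sum = 65.705
65.705 is ≥ 40 and < 66 → Pass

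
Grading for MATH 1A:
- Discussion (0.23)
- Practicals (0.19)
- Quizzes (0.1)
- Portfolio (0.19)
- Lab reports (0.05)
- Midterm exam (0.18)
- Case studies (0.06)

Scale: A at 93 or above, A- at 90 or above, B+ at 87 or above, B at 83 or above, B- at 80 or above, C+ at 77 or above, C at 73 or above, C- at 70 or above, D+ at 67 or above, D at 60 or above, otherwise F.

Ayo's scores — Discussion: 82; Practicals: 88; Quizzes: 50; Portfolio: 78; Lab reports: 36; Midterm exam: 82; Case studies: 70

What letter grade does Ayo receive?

Weighted total:
  Discussion 82 × 0.23 = 18.86
  Practicals 88 × 0.19 = 16.72
  Quizzes 50 × 0.1 = 5
  Portfolio 78 × 0.19 = 14.82
  Lab reports 36 × 0.05 = 1.8
  Midterm exam 82 × 0.18 = 14.76
  Case studies 70 × 0.06 = 4.2
Sum = 76.16
76.16 is ≥ 73 and < 77 → C

C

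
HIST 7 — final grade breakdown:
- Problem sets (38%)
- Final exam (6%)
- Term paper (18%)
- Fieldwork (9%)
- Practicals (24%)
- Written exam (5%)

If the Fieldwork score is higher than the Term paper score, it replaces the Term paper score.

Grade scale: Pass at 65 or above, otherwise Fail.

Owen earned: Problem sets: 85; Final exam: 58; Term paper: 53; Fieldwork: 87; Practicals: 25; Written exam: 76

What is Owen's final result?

Pass

Fieldwork (87) > Term paper (53), so Term paper counts as 87.
Weighted total:
  Problem sets 85 × 0.38 = 32.3
  Final exam 58 × 0.06 = 3.48
  Term paper 87 × 0.18 = 15.66
  Fieldwork 87 × 0.09 = 7.83
  Practicals 25 × 0.24 = 6
  Written exam 76 × 0.05 = 3.8
Sum = 69.07
69.07 ≥ 65 → Pass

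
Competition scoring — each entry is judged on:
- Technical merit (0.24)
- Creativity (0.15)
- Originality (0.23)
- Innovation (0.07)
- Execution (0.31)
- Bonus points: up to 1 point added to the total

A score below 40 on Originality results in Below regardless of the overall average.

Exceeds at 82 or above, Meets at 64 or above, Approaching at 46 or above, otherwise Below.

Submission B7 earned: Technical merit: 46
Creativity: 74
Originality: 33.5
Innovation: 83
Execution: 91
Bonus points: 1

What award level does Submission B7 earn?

Originality score 33.5 < 40: minimum not met.
Weighted total:
  Technical merit 46 × 0.24 = 11.04
  Creativity 74 × 0.15 = 11.1
  Originality 33.5 × 0.23 = 7.705
  Innovation 83 × 0.07 = 5.81
  Execution 91 × 0.31 = 28.21
Sum = 63.865
Bonus points: 63.865 + 1 = 64.865
Because the Originality minimum was not met, the result is Below.

Below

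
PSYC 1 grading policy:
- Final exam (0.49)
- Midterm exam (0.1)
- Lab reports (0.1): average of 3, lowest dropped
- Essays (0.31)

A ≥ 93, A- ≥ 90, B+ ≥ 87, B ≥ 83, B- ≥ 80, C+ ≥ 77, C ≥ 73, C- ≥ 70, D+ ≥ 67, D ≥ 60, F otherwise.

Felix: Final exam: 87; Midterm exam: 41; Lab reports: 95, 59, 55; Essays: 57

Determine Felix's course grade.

Lab reports: drop 55 → average of remaining 2 = 154/2 = 77
Weighted total:
  Final exam 87 × 0.49 = 42.63
  Midterm exam 41 × 0.1 = 4.1
  Lab reports 77 × 0.1 = 7.7
  Essays 57 × 0.31 = 17.67
Sum = 72.1
72.1 is ≥ 70 and < 73 → C-

C-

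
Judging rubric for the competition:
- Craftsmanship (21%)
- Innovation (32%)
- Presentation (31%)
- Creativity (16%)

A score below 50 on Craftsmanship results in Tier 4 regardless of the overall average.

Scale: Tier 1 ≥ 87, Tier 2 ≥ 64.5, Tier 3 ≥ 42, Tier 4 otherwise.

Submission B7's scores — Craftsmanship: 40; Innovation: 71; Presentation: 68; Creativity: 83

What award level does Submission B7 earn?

Craftsmanship score 40 < 50: minimum not met.
Weighted total:
  Craftsmanship 40 × 0.21 = 8.4
  Innovation 71 × 0.32 = 22.72
  Presentation 68 × 0.31 = 21.08
  Creativity 83 × 0.16 = 13.28
Sum = 65.48
Because the Craftsmanship minimum was not met, the result is Tier 4.

Tier 4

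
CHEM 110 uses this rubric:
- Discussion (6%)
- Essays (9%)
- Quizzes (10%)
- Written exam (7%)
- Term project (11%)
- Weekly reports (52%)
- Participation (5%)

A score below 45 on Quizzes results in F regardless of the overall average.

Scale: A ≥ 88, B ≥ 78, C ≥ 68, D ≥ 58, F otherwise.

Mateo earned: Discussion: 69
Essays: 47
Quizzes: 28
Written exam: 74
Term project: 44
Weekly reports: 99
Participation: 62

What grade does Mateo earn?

F

Quizzes score 28 < 45: minimum not met.
Weighted total:
  Discussion 69 × 0.06 = 4.14
  Essays 47 × 0.09 = 4.23
  Quizzes 28 × 0.1 = 2.8
  Written exam 74 × 0.07 = 5.18
  Term project 44 × 0.11 = 4.84
  Weekly reports 99 × 0.52 = 51.48
  Participation 62 × 0.05 = 3.1
Sum = 75.77
Because the Quizzes minimum was not met, the result is F.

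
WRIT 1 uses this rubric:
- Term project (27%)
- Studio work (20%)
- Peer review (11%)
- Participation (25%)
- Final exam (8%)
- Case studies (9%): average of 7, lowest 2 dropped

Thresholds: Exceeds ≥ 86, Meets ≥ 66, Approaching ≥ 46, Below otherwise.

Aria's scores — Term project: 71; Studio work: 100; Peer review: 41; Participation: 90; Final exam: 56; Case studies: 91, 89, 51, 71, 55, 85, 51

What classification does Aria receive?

Case studies: drop 51, 51 → average of remaining 5 = 391/5 = 78.2
Weighted total:
  Term project 71 × 0.27 = 19.17
  Studio work 100 × 0.2 = 20
  Peer review 41 × 0.11 = 4.51
  Participation 90 × 0.25 = 22.5
  Final exam 56 × 0.08 = 4.48
  Case studies 78.2 × 0.09 = 7.038
Sum = 77.698
77.698 is ≥ 66 and < 86 → Meets

Meets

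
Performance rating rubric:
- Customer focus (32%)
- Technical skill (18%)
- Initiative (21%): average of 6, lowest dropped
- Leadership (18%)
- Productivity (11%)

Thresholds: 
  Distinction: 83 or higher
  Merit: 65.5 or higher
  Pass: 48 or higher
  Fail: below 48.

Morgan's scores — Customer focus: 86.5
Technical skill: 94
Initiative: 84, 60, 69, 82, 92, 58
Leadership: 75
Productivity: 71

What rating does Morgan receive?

Merit

Initiative: drop 58 → average of remaining 5 = 387/5 = 77.4
Weighted total:
  Customer focus 86.5 × 0.32 = 27.68
  Technical skill 94 × 0.18 = 16.92
  Initiative 77.4 × 0.21 = 16.254
  Leadership 75 × 0.18 = 13.5
  Productivity 71 × 0.11 = 7.81
Sum = 82.164
82.164 is ≥ 65.5 and < 83 → Merit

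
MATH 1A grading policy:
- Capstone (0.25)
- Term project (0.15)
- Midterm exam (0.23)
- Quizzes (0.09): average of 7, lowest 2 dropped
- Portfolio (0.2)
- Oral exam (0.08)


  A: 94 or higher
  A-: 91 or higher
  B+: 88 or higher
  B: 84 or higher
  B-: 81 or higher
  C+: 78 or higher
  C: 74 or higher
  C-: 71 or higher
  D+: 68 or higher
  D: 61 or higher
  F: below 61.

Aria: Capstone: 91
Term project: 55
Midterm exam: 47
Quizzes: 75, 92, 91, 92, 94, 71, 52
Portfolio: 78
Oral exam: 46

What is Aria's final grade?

Quizzes: drop 52, 71 → average of remaining 5 = 444/5 = 88.8
Weighted total:
  Capstone 91 × 0.25 = 22.75
  Term project 55 × 0.15 = 8.25
  Midterm exam 47 × 0.23 = 10.81
  Quizzes 88.8 × 0.09 = 7.992
  Portfolio 78 × 0.2 = 15.6
  Oral exam 46 × 0.08 = 3.68
Sum = 69.082
69.082 is ≥ 68 and < 71 → D+

D+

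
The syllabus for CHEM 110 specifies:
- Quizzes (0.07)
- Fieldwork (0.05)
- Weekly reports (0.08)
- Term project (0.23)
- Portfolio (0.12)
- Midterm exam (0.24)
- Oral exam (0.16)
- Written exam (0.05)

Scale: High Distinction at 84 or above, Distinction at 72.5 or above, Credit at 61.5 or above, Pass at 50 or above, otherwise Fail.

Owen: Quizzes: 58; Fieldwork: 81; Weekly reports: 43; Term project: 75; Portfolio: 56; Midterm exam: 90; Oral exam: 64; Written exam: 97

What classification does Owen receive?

Credit

Weighted total:
  Quizzes 58 × 0.07 = 4.06
  Fieldwork 81 × 0.05 = 4.05
  Weekly reports 43 × 0.08 = 3.44
  Term project 75 × 0.23 = 17.25
  Portfolio 56 × 0.12 = 6.72
  Midterm exam 90 × 0.24 = 21.6
  Oral exam 64 × 0.16 = 10.24
  Written exam 97 × 0.05 = 4.85
Sum = 72.21
72.21 is ≥ 61.5 and < 72.5 → Credit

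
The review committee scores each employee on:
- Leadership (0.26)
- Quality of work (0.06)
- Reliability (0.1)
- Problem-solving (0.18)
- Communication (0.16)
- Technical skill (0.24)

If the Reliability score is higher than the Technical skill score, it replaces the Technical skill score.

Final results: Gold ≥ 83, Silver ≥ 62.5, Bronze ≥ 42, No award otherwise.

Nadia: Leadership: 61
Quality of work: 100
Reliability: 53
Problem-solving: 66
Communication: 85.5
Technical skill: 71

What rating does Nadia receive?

Silver

Reliability (53) ≤ Technical skill (71), so Technical skill stays at 71.
Weighted total:
  Leadership 61 × 0.26 = 15.86
  Quality of work 100 × 0.06 = 6
  Reliability 53 × 0.1 = 5.3
  Problem-solving 66 × 0.18 = 11.88
  Communication 85.5 × 0.16 = 13.68
  Technical skill 71 × 0.24 = 17.04
Sum = 69.76
69.76 is ≥ 62.5 and < 83 → Silver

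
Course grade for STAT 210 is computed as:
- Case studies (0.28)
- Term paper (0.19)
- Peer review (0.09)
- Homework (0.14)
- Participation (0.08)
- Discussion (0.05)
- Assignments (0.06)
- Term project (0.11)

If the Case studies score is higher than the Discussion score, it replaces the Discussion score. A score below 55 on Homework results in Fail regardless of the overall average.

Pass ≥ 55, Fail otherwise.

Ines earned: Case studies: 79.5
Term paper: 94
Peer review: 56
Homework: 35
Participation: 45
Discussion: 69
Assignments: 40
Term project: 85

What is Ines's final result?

Case studies (79.5) > Discussion (69), so Discussion counts as 79.5.
Homework score 35 < 55: minimum not met.
Weighted total:
  Case studies 79.5 × 0.28 = 22.26
  Term paper 94 × 0.19 = 17.86
  Peer review 56 × 0.09 = 5.04
  Homework 35 × 0.14 = 4.9
  Participation 45 × 0.08 = 3.6
  Discussion 79.5 × 0.05 = 3.975
  Assignments 40 × 0.06 = 2.4
  Term project 85 × 0.11 = 9.35
Sum = 69.385
Because the Homework minimum was not met, the result is Fail.

Fail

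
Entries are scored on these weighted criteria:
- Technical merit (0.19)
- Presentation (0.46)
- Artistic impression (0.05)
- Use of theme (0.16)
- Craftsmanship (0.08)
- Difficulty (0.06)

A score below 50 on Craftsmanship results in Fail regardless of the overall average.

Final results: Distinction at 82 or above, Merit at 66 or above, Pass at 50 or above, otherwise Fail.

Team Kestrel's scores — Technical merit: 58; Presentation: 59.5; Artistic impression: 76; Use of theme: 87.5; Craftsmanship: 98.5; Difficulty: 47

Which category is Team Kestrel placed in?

Merit

Craftsmanship score 98.5 ≥ 50: minimum met.
Weighted total:
  Technical merit 58 × 0.19 = 11.02
  Presentation 59.5 × 0.46 = 27.37
  Artistic impression 76 × 0.05 = 3.8
  Use of theme 87.5 × 0.16 = 14
  Craftsmanship 98.5 × 0.08 = 7.88
  Difficulty 47 × 0.06 = 2.82
Sum = 66.89
66.89 is ≥ 66 and < 82 → Merit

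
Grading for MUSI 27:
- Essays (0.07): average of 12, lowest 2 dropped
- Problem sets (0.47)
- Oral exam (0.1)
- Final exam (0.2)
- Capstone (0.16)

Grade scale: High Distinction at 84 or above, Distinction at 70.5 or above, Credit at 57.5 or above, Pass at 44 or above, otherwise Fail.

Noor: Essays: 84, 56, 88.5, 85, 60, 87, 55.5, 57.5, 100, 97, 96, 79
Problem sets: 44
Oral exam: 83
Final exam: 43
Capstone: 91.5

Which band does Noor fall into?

Credit

Essays: drop 55.5, 56 → average of remaining 10 = 834/10 = 83.4
Weighted total:
  Essays 83.4 × 0.07 = 5.838
  Problem sets 44 × 0.47 = 20.68
  Oral exam 83 × 0.1 = 8.3
  Final exam 43 × 0.2 = 8.6
  Capstone 91.5 × 0.16 = 14.64
Sum = 58.058
58.058 is ≥ 57.5 and < 70.5 → Credit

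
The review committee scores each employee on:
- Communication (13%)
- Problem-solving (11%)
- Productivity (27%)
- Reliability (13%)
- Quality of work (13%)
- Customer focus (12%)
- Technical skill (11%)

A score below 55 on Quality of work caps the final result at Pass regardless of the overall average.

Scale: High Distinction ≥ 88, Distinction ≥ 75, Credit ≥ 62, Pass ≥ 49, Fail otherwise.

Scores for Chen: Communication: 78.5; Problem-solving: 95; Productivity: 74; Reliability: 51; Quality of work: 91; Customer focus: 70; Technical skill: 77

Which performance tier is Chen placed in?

Quality of work score 91 ≥ 55: minimum met.
Weighted total:
  Communication 78.5 × 0.13 = 10.205
  Problem-solving 95 × 0.11 = 10.45
  Productivity 74 × 0.27 = 19.98
  Reliability 51 × 0.13 = 6.63
  Quality of work 91 × 0.13 = 11.83
  Customer focus 70 × 0.12 = 8.4
  Technical skill 77 × 0.11 = 8.47
Sum = 75.965
75.965 is ≥ 75 and < 88 → Distinction

Distinction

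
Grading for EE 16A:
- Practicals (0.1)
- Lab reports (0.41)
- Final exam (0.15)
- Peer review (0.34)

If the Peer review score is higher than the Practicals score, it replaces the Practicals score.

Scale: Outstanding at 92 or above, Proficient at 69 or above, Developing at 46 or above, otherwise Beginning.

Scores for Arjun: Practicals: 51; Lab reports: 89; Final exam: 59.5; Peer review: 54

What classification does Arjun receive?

Peer review (54) > Practicals (51), so Practicals counts as 54.
Weighted total:
  Practicals 54 × 0.1 = 5.4
  Lab reports 89 × 0.41 = 36.49
  Final exam 59.5 × 0.15 = 8.925
  Peer review 54 × 0.34 = 18.36
Sum = 69.175
69.175 is ≥ 69 and < 92 → Proficient

Proficient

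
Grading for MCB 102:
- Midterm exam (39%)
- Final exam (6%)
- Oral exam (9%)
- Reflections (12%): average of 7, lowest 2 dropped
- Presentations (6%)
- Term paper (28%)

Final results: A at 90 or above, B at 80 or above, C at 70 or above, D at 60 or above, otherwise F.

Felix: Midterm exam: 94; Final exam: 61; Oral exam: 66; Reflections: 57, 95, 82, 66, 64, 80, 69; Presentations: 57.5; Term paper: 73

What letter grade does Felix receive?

Reflections: drop 57, 64 → average of remaining 5 = 392/5 = 78.4
Weighted total:
  Midterm exam 94 × 0.39 = 36.66
  Final exam 61 × 0.06 = 3.66
  Oral exam 66 × 0.09 = 5.94
  Reflections 78.4 × 0.12 = 9.408
  Presentations 57.5 × 0.06 = 3.45
  Term paper 73 × 0.28 = 20.44
Sum = 79.558
79.558 is ≥ 70 and < 80 → C

C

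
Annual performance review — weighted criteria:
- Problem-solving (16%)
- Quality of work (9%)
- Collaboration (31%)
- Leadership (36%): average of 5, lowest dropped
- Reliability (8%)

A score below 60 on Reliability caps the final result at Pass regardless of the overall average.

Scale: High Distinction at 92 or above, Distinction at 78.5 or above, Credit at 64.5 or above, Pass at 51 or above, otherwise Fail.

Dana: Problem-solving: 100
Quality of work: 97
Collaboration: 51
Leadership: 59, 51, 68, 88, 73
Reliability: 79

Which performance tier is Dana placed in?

Credit

Leadership: drop 51 → average of remaining 4 = 288/4 = 72
Reliability score 79 ≥ 60: minimum met.
Weighted total:
  Problem-solving 100 × 0.16 = 16
  Quality of work 97 × 0.09 = 8.73
  Collaboration 51 × 0.31 = 15.81
  Leadership 72 × 0.36 = 25.92
  Reliability 79 × 0.08 = 6.32
Sum = 72.78
72.78 is ≥ 64.5 and < 78.5 → Credit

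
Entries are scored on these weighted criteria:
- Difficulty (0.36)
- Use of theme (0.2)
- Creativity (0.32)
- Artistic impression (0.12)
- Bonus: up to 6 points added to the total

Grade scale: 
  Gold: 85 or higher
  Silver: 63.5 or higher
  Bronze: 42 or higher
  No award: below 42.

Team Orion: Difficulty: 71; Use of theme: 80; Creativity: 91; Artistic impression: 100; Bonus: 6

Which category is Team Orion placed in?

Gold

Weighted total:
  Difficulty 71 × 0.36 = 25.56
  Use of theme 80 × 0.2 = 16
  Creativity 91 × 0.32 = 29.12
  Artistic impression 100 × 0.12 = 12
Sum = 82.68
Bonus: 82.68 + 6 = 88.68
88.68 ≥ 85 → Gold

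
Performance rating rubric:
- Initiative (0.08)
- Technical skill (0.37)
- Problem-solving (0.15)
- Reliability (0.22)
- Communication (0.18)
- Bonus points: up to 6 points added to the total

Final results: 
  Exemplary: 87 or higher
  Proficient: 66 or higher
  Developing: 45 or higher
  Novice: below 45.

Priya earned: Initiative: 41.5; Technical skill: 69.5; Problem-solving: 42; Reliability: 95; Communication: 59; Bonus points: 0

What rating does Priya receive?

Weighted total:
  Initiative 41.5 × 0.08 = 3.32
  Technical skill 69.5 × 0.37 = 25.715
  Problem-solving 42 × 0.15 = 6.3
  Reliability 95 × 0.22 = 20.9
  Communication 59 × 0.18 = 10.62
Sum = 66.855
Bonus points: 66.855 + 0 = 66.855
66.855 is ≥ 66 and < 87 → Proficient

Proficient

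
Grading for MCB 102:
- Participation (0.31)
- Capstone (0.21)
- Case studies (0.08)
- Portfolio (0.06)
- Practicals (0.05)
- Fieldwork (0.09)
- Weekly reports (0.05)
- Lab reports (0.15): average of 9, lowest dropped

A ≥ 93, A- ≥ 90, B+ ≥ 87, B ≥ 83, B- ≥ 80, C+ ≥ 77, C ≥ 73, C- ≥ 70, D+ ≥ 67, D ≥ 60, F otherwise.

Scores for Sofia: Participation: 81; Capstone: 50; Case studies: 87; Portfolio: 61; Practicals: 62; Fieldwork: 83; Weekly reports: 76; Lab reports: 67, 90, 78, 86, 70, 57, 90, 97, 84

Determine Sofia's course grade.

C

Lab reports: drop 57 → average of remaining 8 = 662/8 = 82.75
Weighted total:
  Participation 81 × 0.31 = 25.11
  Capstone 50 × 0.21 = 10.5
  Case studies 87 × 0.08 = 6.96
  Portfolio 61 × 0.06 = 3.66
  Practicals 62 × 0.05 = 3.1
  Fieldwork 83 × 0.09 = 7.47
  Weekly reports 76 × 0.05 = 3.8
  Lab reports 82.75 × 0.15 = 12.4125
Sum = 73.0125
73.0125 is ≥ 73 and < 77 → C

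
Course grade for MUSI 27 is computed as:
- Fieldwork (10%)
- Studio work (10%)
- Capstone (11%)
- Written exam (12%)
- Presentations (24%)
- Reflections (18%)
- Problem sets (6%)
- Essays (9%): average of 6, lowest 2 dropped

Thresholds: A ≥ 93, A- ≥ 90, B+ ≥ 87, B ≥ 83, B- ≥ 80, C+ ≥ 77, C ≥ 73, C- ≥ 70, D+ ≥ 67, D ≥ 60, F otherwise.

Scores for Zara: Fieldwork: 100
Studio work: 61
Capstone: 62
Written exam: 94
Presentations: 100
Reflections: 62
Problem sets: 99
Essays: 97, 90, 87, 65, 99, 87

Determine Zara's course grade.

Essays: drop 65, 87 → average of remaining 4 = 373/4 = 93.25
Weighted total:
  Fieldwork 100 × 0.1 = 10
  Studio work 61 × 0.1 = 6.1
  Capstone 62 × 0.11 = 6.82
  Written exam 94 × 0.12 = 11.28
  Presentations 100 × 0.24 = 24
  Reflections 62 × 0.18 = 11.16
  Problem sets 99 × 0.06 = 5.94
  Essays 93.25 × 0.09 = 8.3925
Sum = 83.6925
83.6925 is ≥ 83 and < 87 → B

B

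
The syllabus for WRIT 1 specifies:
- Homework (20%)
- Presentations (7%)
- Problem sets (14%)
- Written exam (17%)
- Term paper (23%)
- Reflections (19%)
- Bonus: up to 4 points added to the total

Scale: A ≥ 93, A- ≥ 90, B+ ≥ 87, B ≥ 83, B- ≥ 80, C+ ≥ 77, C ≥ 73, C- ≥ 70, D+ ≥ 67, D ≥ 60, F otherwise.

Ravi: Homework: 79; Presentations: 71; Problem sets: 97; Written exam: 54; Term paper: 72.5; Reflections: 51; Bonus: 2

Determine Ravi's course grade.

Weighted total:
  Homework 79 × 0.2 = 15.8
  Presentations 71 × 0.07 = 4.97
  Problem sets 97 × 0.14 = 13.58
  Written exam 54 × 0.17 = 9.18
  Term paper 72.5 × 0.23 = 16.675
  Reflections 51 × 0.19 = 9.69
Sum = 69.895
Bonus: 69.895 + 2 = 71.895
71.895 is ≥ 70 and < 73 → C-

C-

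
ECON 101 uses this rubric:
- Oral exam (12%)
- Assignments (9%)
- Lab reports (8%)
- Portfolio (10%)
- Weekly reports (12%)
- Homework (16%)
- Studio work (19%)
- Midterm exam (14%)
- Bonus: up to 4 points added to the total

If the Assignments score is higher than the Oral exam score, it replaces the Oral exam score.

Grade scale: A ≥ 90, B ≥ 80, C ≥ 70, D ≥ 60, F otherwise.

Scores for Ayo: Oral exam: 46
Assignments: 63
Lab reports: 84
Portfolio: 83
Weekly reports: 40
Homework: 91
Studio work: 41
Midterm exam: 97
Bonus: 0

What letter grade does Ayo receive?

Assignments (63) > Oral exam (46), so Oral exam counts as 63.
Weighted total:
  Oral exam 63 × 0.12 = 7.56
  Assignments 63 × 0.09 = 5.67
  Lab reports 84 × 0.08 = 6.72
  Portfolio 83 × 0.1 = 8.3
  Weekly reports 40 × 0.12 = 4.8
  Homework 91 × 0.16 = 14.56
  Studio work 41 × 0.19 = 7.79
  Midterm exam 97 × 0.14 = 13.58
Sum = 68.98
Bonus: 68.98 + 0 = 68.98
68.98 is ≥ 60 and < 70 → D

D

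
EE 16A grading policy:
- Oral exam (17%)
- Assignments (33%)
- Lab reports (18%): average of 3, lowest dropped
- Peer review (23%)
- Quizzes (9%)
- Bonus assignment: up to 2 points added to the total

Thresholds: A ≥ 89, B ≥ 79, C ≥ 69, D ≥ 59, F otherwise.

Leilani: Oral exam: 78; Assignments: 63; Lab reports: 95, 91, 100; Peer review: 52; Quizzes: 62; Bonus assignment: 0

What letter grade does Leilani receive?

Lab reports: drop 91 → average of remaining 2 = 195/2 = 97.5
Weighted total:
  Oral exam 78 × 0.17 = 13.26
  Assignments 63 × 0.33 = 20.79
  Lab reports 97.5 × 0.18 = 17.55
  Peer review 52 × 0.23 = 11.96
  Quizzes 62 × 0.09 = 5.58
Sum = 69.14
Bonus assignment: 69.14 + 0 = 69.14
69.14 is ≥ 69 and < 79 → C

C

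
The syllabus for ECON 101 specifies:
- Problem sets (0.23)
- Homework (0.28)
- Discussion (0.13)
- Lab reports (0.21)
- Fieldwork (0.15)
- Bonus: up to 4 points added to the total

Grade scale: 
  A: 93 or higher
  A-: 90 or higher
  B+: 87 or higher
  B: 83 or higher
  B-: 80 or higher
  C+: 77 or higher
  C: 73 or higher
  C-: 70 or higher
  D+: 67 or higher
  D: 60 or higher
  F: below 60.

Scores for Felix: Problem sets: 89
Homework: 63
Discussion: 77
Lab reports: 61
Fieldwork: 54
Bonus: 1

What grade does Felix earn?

Weighted total:
  Problem sets 89 × 0.23 = 20.47
  Homework 63 × 0.28 = 17.64
  Discussion 77 × 0.13 = 10.01
  Lab reports 61 × 0.21 = 12.81
  Fieldwork 54 × 0.15 = 8.1
Sum = 69.03
Bonus: 69.03 + 1 = 70.03
70.03 is ≥ 70 and < 73 → C-

C-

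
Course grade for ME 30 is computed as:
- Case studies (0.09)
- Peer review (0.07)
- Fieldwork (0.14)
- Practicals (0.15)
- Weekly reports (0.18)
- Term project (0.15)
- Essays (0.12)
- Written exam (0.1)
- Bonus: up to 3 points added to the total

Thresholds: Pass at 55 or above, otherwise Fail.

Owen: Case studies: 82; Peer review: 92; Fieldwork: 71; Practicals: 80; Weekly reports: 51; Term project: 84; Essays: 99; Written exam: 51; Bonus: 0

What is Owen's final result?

Pass

Weighted total:
  Case studies 82 × 0.09 = 7.38
  Peer review 92 × 0.07 = 6.44
  Fieldwork 71 × 0.14 = 9.94
  Practicals 80 × 0.15 = 12
  Weekly reports 51 × 0.18 = 9.18
  Term project 84 × 0.15 = 12.6
  Essays 99 × 0.12 = 11.88
  Written exam 51 × 0.1 = 5.1
Sum = 74.52
Bonus: 74.52 + 0 = 74.52
74.52 ≥ 55 → Pass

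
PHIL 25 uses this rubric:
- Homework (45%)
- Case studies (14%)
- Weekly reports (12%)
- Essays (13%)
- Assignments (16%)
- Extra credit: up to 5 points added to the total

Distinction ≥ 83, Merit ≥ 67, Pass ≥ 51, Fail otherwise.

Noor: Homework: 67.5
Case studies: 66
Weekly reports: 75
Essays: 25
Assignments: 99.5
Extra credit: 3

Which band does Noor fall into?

Merit

Weighted total:
  Homework 67.5 × 0.45 = 30.375
  Case studies 66 × 0.14 = 9.24
  Weekly reports 75 × 0.12 = 9
  Essays 25 × 0.13 = 3.25
  Assignments 99.5 × 0.16 = 15.92
Sum = 67.785
Extra credit: 67.785 + 3 = 70.785
70.785 is ≥ 67 and < 83 → Merit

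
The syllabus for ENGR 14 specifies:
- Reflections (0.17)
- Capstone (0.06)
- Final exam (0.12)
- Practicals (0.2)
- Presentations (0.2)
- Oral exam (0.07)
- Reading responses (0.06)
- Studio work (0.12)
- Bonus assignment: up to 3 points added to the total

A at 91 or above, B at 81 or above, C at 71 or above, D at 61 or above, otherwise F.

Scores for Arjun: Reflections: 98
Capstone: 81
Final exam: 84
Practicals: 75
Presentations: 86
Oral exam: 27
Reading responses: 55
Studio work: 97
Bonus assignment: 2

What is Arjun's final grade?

Weighted total:
  Reflections 98 × 0.17 = 16.66
  Capstone 81 × 0.06 = 4.86
  Final exam 84 × 0.12 = 10.08
  Practicals 75 × 0.2 = 15
  Presentations 86 × 0.2 = 17.2
  Oral exam 27 × 0.07 = 1.89
  Reading responses 55 × 0.06 = 3.3
  Studio work 97 × 0.12 = 11.64
Sum = 80.63
Bonus assignment: 80.63 + 2 = 82.63
82.63 is ≥ 81 and < 91 → B

B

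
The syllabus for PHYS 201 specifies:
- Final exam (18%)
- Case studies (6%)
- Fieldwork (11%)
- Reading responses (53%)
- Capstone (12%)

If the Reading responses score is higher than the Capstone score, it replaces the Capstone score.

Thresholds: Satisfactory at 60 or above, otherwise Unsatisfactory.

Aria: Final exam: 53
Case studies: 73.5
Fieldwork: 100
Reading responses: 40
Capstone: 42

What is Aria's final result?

Unsatisfactory

Reading responses (40) ≤ Capstone (42), so Capstone stays at 42.
Weighted total:
  Final exam 53 × 0.18 = 9.54
  Case studies 73.5 × 0.06 = 4.41
  Fieldwork 100 × 0.11 = 11
  Reading responses 40 × 0.53 = 21.2
  Capstone 42 × 0.12 = 5.04
Sum = 51.19
51.19 < 60 → Unsatisfactory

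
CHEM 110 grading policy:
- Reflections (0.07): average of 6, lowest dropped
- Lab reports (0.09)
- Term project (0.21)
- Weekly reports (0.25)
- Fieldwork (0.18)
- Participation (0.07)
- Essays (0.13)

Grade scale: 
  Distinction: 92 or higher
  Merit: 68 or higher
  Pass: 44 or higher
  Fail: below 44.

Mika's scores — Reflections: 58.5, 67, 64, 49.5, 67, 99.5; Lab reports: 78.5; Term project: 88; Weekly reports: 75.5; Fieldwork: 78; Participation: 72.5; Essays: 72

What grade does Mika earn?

Reflections: drop 49.5 → average of remaining 5 = 356/5 = 71.2
Weighted total:
  Reflections 71.2 × 0.07 = 4.984
  Lab reports 78.5 × 0.09 = 7.065
  Term project 88 × 0.21 = 18.48
  Weekly reports 75.5 × 0.25 = 18.875
  Fieldwork 78 × 0.18 = 14.04
  Participation 72.5 × 0.07 = 5.075
  Essays 72 × 0.13 = 9.36
Sum = 77.879
77.879 is ≥ 68 and < 92 → Merit

Merit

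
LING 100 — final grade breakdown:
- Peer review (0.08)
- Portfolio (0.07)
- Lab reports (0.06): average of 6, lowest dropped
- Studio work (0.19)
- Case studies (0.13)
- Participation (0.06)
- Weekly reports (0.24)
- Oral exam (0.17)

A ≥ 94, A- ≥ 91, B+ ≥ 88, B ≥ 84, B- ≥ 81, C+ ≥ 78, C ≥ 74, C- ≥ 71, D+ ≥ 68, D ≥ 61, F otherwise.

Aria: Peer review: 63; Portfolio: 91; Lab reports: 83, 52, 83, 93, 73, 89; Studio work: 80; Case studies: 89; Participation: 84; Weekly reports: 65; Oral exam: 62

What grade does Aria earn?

Lab reports: drop 52 → average of remaining 5 = 421/5 = 84.2
Weighted total:
  Peer review 63 × 0.08 = 5.04
  Portfolio 91 × 0.07 = 6.37
  Lab reports 84.2 × 0.06 = 5.052
  Studio work 80 × 0.19 = 15.2
  Case studies 89 × 0.13 = 11.57
  Participation 84 × 0.06 = 5.04
  Weekly reports 65 × 0.24 = 15.6
  Oral exam 62 × 0.17 = 10.54
Sum = 74.412
74.412 is ≥ 74 and < 78 → C

C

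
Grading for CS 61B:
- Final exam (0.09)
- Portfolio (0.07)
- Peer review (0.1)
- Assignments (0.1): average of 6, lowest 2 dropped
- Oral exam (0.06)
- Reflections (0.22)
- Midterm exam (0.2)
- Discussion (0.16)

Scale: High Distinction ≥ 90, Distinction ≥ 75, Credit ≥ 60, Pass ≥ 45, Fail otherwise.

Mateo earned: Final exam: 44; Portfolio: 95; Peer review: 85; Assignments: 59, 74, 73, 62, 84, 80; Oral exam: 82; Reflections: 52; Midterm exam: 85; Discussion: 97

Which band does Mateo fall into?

Distinction

Assignments: drop 59, 62 → average of remaining 4 = 311/4 = 77.75
Weighted total:
  Final exam 44 × 0.09 = 3.96
  Portfolio 95 × 0.07 = 6.65
  Peer review 85 × 0.1 = 8.5
  Assignments 77.75 × 0.1 = 7.775
  Oral exam 82 × 0.06 = 4.92
  Reflections 52 × 0.22 = 11.44
  Midterm exam 85 × 0.2 = 17
  Discussion 97 × 0.16 = 15.52
Sum = 75.765
75.765 is ≥ 75 and < 90 → Distinction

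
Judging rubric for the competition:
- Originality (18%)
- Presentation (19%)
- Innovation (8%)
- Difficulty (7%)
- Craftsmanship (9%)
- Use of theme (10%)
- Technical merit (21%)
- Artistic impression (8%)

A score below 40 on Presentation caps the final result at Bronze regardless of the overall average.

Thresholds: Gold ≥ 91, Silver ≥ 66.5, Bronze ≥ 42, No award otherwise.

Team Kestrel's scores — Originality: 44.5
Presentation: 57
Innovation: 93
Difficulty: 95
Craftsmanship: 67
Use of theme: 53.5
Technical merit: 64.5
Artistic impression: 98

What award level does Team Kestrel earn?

Bronze

Presentation score 57 ≥ 40: minimum met.
Weighted total:
  Originality 44.5 × 0.18 = 8.01
  Presentation 57 × 0.19 = 10.83
  Innovation 93 × 0.08 = 7.44
  Difficulty 95 × 0.07 = 6.65
  Craftsmanship 67 × 0.09 = 6.03
  Use of theme 53.5 × 0.1 = 5.35
  Technical merit 64.5 × 0.21 = 13.545
  Artistic impression 98 × 0.08 = 7.84
Sum = 65.695
65.695 is ≥ 42 and < 66.5 → Bronze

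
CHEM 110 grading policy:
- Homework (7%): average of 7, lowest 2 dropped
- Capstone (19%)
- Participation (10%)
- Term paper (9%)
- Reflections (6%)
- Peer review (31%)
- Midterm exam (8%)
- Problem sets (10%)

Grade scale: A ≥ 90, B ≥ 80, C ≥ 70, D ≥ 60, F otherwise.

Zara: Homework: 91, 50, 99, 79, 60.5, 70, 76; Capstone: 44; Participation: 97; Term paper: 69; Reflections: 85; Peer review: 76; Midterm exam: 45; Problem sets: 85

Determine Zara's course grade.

Homework: drop 50, 60.5 → average of remaining 5 = 415/5 = 83
Weighted total:
  Homework 83 × 0.07 = 5.81
  Capstone 44 × 0.19 = 8.36
  Participation 97 × 0.1 = 9.7
  Term paper 69 × 0.09 = 6.21
  Reflections 85 × 0.06 = 5.1
  Peer review 76 × 0.31 = 23.56
  Midterm exam 45 × 0.08 = 3.6
  Problem sets 85 × 0.1 = 8.5
Sum = 70.84
70.84 is ≥ 70 and < 80 → C

C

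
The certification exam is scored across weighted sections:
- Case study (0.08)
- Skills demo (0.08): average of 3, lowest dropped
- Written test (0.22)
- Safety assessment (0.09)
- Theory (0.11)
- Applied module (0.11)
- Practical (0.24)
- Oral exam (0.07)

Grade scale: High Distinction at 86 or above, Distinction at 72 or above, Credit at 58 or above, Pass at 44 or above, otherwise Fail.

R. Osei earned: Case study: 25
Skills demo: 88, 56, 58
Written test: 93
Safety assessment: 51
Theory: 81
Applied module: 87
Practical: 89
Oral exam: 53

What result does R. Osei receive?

Skills demo: drop 56 → average of remaining 2 = 146/2 = 73
Weighted total:
  Case study 25 × 0.08 = 2
  Skills demo 73 × 0.08 = 5.84
  Written test 93 × 0.22 = 20.46
  Safety assessment 51 × 0.09 = 4.59
  Theory 81 × 0.11 = 8.91
  Applied module 87 × 0.11 = 9.57
  Practical 89 × 0.24 = 21.36
  Oral exam 53 × 0.07 = 3.71
Sum = 76.44
76.44 is ≥ 72 and < 86 → Distinction

Distinction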